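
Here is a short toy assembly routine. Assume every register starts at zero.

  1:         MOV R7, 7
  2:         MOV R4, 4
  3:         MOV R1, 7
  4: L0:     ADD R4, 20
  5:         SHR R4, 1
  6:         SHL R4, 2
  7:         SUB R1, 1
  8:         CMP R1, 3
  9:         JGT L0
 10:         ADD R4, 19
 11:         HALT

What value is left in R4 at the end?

MOV R7, 7 → R7=7
MOV R4, 4 → R4=4
MOV R1, 7 → R1=7
ADD R4, 20 → R4=4+20=24
SHR R4, 1 → R4=24>>1=12
SHL R4, 2 → R4=12<<2=48
SUB R1, 1 → R1=7-1=6
CMP R1, 3  (cmp 6,3)
JGT L0: taken
ADD R4, 20 → R4=48+20=68
SHR R4, 1 → R4=68>>1=34
SHL R4, 2 → R4=34<<2=136
SUB R1, 1 → R1=6-1=5
CMP R1, 3  (cmp 5,3)
JGT L0: taken
ADD R4, 20 → R4=136+20=156
SHR R4, 1 → R4=156>>1=78
SHL R4, 2 → R4=78<<2=312
SUB R1, 1 → R1=5-1=4
CMP R1, 3  (cmp 4,3)
JGT L0: taken
ADD R4, 20 → R4=312+20=332
SHR R4, 1 → R4=332>>1=166
SHL R4, 2 → R4=166<<2=664
SUB R1, 1 → R1=4-1=3
CMP R1, 3  (cmp 3,3)
JGT L0: not taken
ADD R4, 19 → R4=664+19=683
halt.

683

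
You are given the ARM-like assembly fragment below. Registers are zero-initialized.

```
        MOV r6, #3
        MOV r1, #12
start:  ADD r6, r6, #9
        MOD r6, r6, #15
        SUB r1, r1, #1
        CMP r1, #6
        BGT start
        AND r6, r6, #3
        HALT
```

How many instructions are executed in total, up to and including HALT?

34

MOV r6, #3 → r6=3
MOV r1, #12 → r1=12
ADD r6, r6, #9 → r6=3+9=12
MOD r6, r6, #15 → r6=12%15=12
SUB r1, r1, #1 → r1=12-1=11
CMP r1, #6  (cmp 11,6)
BGT start: taken
ADD r6, r6, #9 → r6=12+9=21
MOD r6, r6, #15 → r6=21%15=6
SUB r1, r1, #1 → r1=11-1=10
CMP r1, #6  (cmp 10,6)
BGT start: taken
ADD r6, r6, #9 → r6=6+9=15
MOD r6, r6, #15 → r6=15%15=0
SUB r1, r1, #1 → r1=10-1=9
CMP r1, #6  (cmp 9,6)
BGT start: taken
ADD r6, r6, #9 → r6=0+9=9
MOD r6, r6, #15 → r6=9%15=9
SUB r1, r1, #1 → r1=9-1=8
CMP r1, #6  (cmp 8,6)
BGT start: taken
ADD r6, r6, #9 → r6=9+9=18
MOD r6, r6, #15 → r6=18%15=3
SUB r1, r1, #1 → r1=8-1=7
CMP r1, #6  (cmp 7,6)
BGT start: taken
ADD r6, r6, #9 → r6=3+9=12
MOD r6, r6, #15 → r6=12%15=12
SUB r1, r1, #1 → r1=7-1=6
CMP r1, #6  (cmp 6,6)
BGT start: not taken
AND r6, r6, #3 → r6=12&3=0
halt.
Total executed instructions: 34.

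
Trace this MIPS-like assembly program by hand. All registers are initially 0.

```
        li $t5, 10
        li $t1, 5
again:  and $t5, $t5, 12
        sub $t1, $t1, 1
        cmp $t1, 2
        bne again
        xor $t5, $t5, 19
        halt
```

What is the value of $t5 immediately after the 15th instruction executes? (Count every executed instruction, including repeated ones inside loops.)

after li $t5, 10: $t5=10
after li $t1, 5: $t1=5
after and $t5, $t5, 12: $t5=10&12=8
after sub $t1, $t1, 1: $t1=5-1=4
cmp $t1, 2  (cmp 4,2)
bne again: taken
after and $t5, $t5, 12: $t5=8&12=8
after sub $t1, $t1, 1: $t1=4-1=3
cmp $t1, 2  (cmp 3,2)
bne again: taken
after and $t5, $t5, 12: $t5=8&12=8
after sub $t1, $t1, 1: $t1=3-1=2
cmp $t1, 2  (cmp 2,2)
bne again: not taken
after xor $t5, $t5, 19: $t5=8^19=27
After step 15: $t5 = 27.

27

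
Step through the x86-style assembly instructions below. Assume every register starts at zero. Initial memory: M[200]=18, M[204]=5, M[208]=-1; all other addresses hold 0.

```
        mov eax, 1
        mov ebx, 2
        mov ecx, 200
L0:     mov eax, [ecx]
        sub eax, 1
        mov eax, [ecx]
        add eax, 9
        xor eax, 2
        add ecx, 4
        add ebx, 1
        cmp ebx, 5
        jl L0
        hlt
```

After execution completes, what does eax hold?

10

after mov eax, 1: eax=1
after mov ebx, 2: ebx=2
after mov ecx, 200: ecx=200
after mov eax, [ecx]: eax=M[200]=18
after sub eax, 1: eax=18-1=17
after mov eax, [ecx]: eax=M[200]=18
after add eax, 9: eax=18+9=27
after xor eax, 2: eax=27^2=25
after add ecx, 4: ecx=200+4=204
after add ebx, 1: ebx=2+1=3
cmp ebx, 5  (cmp 3,5)
jl L0: taken
after mov eax, [ecx]: eax=M[204]=5
after sub eax, 1: eax=5-1=4
after mov eax, [ecx]: eax=M[204]=5
after add eax, 9: eax=5+9=14
after xor eax, 2: eax=14^2=12
after add ecx, 4: ecx=204+4=208
after add ebx, 1: ebx=3+1=4
cmp ebx, 5  (cmp 4,5)
jl L0: taken
after mov eax, [ecx]: eax=M[208]=-1
after sub eax, 1: eax=(-1)-1=-2
after mov eax, [ecx]: eax=M[208]=-1
after add eax, 9: eax=(-1)+9=8
after xor eax, 2: eax=8^2=10
after add ecx, 4: ecx=208+4=212
after add ebx, 1: ebx=4+1=5
cmp ebx, 5  (cmp 5,5)
jl L0: not taken
halt.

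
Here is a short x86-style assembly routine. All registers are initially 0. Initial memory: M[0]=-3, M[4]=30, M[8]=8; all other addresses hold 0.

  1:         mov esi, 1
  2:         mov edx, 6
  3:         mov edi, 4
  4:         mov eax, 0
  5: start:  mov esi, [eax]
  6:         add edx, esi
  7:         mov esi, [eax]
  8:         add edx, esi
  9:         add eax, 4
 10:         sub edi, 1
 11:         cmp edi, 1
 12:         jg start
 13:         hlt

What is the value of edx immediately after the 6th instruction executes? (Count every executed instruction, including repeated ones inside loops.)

after mov esi, 1: esi=1
after mov edx, 6: edx=6
after mov edi, 4: edi=4
after mov eax, 0: eax=0
after mov esi, [eax]: esi=M[0]=-3
after add edx, esi: edx=6+(-3)=3
After step 6: edx = 3.

3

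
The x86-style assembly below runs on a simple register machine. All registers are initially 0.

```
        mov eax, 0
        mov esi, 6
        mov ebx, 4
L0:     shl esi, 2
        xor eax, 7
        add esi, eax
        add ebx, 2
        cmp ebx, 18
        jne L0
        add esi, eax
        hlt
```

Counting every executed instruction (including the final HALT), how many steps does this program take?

mov eax, 0 → eax=0
mov esi, 6 → esi=6
mov ebx, 4 → ebx=4
shl esi, 2 → esi=6<<2=24
xor eax, 7 → eax=0^7=7
add esi, eax → esi=24+7=31
add ebx, 2 → ebx=4+2=6
cmp ebx, 18  (cmp 6,18)
jne L0: taken
shl esi, 2 → esi=31<<2=124
xor eax, 7 → eax=7^7=0
add esi, eax → esi=124+0=124
add ebx, 2 → ebx=6+2=8
cmp ebx, 18  (cmp 8,18)
jne L0: taken
shl esi, 2 → esi=124<<2=496
xor eax, 7 → eax=0^7=7
add esi, eax → esi=496+7=503
add ebx, 2 → ebx=8+2=10
cmp ebx, 18  (cmp 10,18)
jne L0: taken
shl esi, 2 → esi=503<<2=2012
xor eax, 7 → eax=7^7=0
add esi, eax → esi=2012+0=2012
add ebx, 2 → ebx=10+2=12
cmp ebx, 18  (cmp 12,18)
jne L0: taken
shl esi, 2 → esi=2012<<2=8048
xor eax, 7 → eax=0^7=7
add esi, eax → esi=8048+7=8055
add ebx, 2 → ebx=12+2=14
cmp ebx, 18  (cmp 14,18)
jne L0: taken
shl esi, 2 → esi=8055<<2=32220
xor eax, 7 → eax=7^7=0
add esi, eax → esi=32220+0=32220
add ebx, 2 → ebx=14+2=16
cmp ebx, 18  (cmp 16,18)
jne L0: taken
shl esi, 2 → esi=32220<<2=128880
xor eax, 7 → eax=0^7=7
add esi, eax → esi=128880+7=128887
add ebx, 2 → ebx=16+2=18
cmp ebx, 18  (cmp 18,18)
jne L0: not taken
add esi, eax → esi=128887+7=128894
halt.
Total executed instructions: 47.

47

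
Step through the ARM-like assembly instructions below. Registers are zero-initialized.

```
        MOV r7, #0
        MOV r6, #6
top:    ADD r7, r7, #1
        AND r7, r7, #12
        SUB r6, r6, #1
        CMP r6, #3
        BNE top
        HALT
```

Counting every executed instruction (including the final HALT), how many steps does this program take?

18

r7=0
r6=6
r7=0+1=1
r7=1&12=0
r6=6-1=5
CMP r6, #3  (cmp 5,3)
BNE top: taken
r7=0+1=1
r7=1&12=0
r6=5-1=4
CMP r6, #3  (cmp 4,3)
BNE top: taken
r7=0+1=1
r7=1&12=0
r6=4-1=3
CMP r6, #3  (cmp 3,3)
BNE top: not taken
halt.
Total executed instructions: 18.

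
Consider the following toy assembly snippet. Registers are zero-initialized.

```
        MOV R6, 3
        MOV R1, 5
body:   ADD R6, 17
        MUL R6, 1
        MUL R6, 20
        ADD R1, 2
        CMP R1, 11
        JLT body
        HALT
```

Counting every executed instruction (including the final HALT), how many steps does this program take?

MOV R6, 3 → R6=3
MOV R1, 5 → R1=5
ADD R6, 17 → R6=3+17=20
MUL R6, 1 → R6=20*1=20
MUL R6, 20 → R6=20*20=400
ADD R1, 2 → R1=5+2=7
CMP R1, 11  (cmp 7,11)
JLT body: taken
ADD R6, 17 → R6=400+17=417
MUL R6, 1 → R6=417*1=417
MUL R6, 20 → R6=417*20=8340
ADD R1, 2 → R1=7+2=9
CMP R1, 11  (cmp 9,11)
JLT body: taken
ADD R6, 17 → R6=8340+17=8357
MUL R6, 1 → R6=8357*1=8357
MUL R6, 20 → R6=8357*20=167140
ADD R1, 2 → R1=9+2=11
CMP R1, 11  (cmp 11,11)
JLT body: not taken
halt.
Total executed instructions: 21.

21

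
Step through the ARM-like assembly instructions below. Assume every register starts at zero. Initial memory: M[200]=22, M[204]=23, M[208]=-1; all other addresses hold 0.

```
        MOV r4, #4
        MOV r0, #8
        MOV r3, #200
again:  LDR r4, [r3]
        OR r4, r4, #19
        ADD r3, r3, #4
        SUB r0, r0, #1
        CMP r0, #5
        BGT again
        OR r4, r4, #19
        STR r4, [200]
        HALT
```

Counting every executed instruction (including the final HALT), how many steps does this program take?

MOV r4, #4 → r4=4
MOV r0, #8 → r0=8
MOV r3, #200 → r3=200
LDR r4, [r3] → r4=M[200]=22
OR r4, r4, #19 → r4=22|19=23
ADD r3, r3, #4 → r3=200+4=204
SUB r0, r0, #1 → r0=8-1=7
CMP r0, #5  (cmp 7,5)
BGT again: taken
LDR r4, [r3] → r4=M[204]=23
OR r4, r4, #19 → r4=23|19=23
ADD r3, r3, #4 → r3=204+4=208
SUB r0, r0, #1 → r0=7-1=6
CMP r0, #5  (cmp 6,5)
BGT again: taken
LDR r4, [r3] → r4=M[208]=-1
OR r4, r4, #19 → r4=(-1)|19=-1
ADD r3, r3, #4 → r3=208+4=212
SUB r0, r0, #1 → r0=6-1=5
CMP r0, #5  (cmp 5,5)
BGT again: not taken
OR r4, r4, #19 → r4=(-1)|19=-1
STR r4, [200] → M[200]=-1
halt.
Total executed instructions: 24.

24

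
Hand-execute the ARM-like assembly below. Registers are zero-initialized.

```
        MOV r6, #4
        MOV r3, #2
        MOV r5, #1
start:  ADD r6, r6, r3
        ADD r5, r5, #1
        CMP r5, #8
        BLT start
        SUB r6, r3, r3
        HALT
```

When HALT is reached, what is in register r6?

after MOV r6, #4: r6=4
after MOV r3, #2: r3=2
after MOV r5, #1: r5=1
after ADD r6, r6, r3: r6=4+2=6
after ADD r5, r5, #1: r5=1+1=2
CMP r5, #8  (cmp 2,8)
BLT start: taken
after ADD r6, r6, r3: r6=6+2=8
after ADD r5, r5, #1: r5=2+1=3
CMP r5, #8  (cmp 3,8)
BLT start: taken
after ADD r6, r6, r3: r6=8+2=10
after ADD r5, r5, #1: r5=3+1=4
CMP r5, #8  (cmp 4,8)
BLT start: taken
after ADD r6, r6, r3: r6=10+2=12
after ADD r5, r5, #1: r5=4+1=5
CMP r5, #8  (cmp 5,8)
BLT start: taken
after ADD r6, r6, r3: r6=12+2=14
after ADD r5, r5, #1: r5=5+1=6
CMP r5, #8  (cmp 6,8)
BLT start: taken
after ADD r6, r6, r3: r6=14+2=16
after ADD r5, r5, #1: r5=6+1=7
CMP r5, #8  (cmp 7,8)
BLT start: taken
after ADD r6, r6, r3: r6=16+2=18
after ADD r5, r5, #1: r5=7+1=8
CMP r5, #8  (cmp 8,8)
BLT start: not taken
after SUB r6, r3, r3: r6=2-2=0
halt.

0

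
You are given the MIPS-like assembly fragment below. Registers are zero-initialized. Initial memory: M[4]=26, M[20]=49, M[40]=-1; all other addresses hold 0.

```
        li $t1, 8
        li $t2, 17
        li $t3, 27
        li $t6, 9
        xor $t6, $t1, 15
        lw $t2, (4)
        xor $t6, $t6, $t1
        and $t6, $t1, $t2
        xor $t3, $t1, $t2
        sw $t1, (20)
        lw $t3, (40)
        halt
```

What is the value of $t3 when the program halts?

-1

li $t1, 8 → $t1=8
li $t2, 17 → $t2=17
li $t3, 27 → $t3=27
li $t6, 9 → $t6=9
xor $t6, $t1, 15 → $t6=8^15=7
lw $t2, (4) → $t2=M[4]=26
xor $t6, $t6, $t1 → $t6=7^8=15
and $t6, $t1, $t2 → $t6=8&26=8
xor $t3, $t1, $t2 → $t3=8^26=18
sw $t1, (20) → M[20]=8
lw $t3, (40) → $t3=M[40]=-1
halt.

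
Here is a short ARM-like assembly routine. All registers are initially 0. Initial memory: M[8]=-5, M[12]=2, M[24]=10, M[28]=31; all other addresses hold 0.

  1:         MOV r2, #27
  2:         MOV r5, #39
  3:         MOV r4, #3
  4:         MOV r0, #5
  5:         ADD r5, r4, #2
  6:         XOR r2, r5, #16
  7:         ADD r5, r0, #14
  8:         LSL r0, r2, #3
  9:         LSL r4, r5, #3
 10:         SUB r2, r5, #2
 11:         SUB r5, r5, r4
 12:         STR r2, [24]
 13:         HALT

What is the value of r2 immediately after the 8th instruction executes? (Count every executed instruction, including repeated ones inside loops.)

21

MOV r2, #27 → r2=27
MOV r5, #39 → r5=39
MOV r4, #3 → r4=3
MOV r0, #5 → r0=5
ADD r5, r4, #2 → r5=3+2=5
XOR r2, r5, #16 → r2=5^16=21
ADD r5, r0, #14 → r5=5+14=19
LSL r0, r2, #3 → r0=21<<3=168
After step 8: r2 = 21.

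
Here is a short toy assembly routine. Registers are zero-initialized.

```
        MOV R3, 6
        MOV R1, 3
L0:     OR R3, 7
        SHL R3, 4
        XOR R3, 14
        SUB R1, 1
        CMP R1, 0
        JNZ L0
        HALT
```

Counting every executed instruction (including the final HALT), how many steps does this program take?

after MOV R3, 6: R3=6
after MOV R1, 3: R1=3
after OR R3, 7: R3=6|7=7
after SHL R3, 4: R3=7<<4=112
after XOR R3, 14: R3=112^14=126
after SUB R1, 1: R1=3-1=2
CMP R1, 0  (cmp 2,0)
JNZ L0: taken
after OR R3, 7: R3=126|7=127
after SHL R3, 4: R3=127<<4=2032
after XOR R3, 14: R3=2032^14=2046
after SUB R1, 1: R1=2-1=1
CMP R1, 0  (cmp 1,0)
JNZ L0: taken
after OR R3, 7: R3=2046|7=2047
after SHL R3, 4: R3=2047<<4=32752
after XOR R3, 14: R3=32752^14=32766
after SUB R1, 1: R1=1-1=0
CMP R1, 0  (cmp 0,0)
JNZ L0: not taken
halt.
Total executed instructions: 21.

21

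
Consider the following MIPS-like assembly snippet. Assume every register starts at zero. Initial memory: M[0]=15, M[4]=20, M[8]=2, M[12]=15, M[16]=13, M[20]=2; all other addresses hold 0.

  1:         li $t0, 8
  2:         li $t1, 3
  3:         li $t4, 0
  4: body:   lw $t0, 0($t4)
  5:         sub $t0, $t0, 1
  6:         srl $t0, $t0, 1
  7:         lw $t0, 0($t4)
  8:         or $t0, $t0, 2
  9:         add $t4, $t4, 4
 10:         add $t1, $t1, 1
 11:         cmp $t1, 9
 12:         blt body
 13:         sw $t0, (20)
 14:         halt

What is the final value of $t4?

li $t0, 8 → $t0=8
li $t1, 3 → $t1=3
li $t4, 0 → $t4=0
lw $t0, 0($t4) → $t0=M[0]=15
sub $t0, $t0, 1 → $t0=15-1=14
srl $t0, $t0, 1 → $t0=14>>1=7
lw $t0, 0($t4) → $t0=M[0]=15
or $t0, $t0, 2 → $t0=15|2=15
add $t4, $t4, 4 → $t4=0+4=4
add $t1, $t1, 1 → $t1=3+1=4
cmp $t1, 9  (cmp 4,9)
blt body: taken
lw $t0, 0($t4) → $t0=M[4]=20
sub $t0, $t0, 1 → $t0=20-1=19
srl $t0, $t0, 1 → $t0=19>>1=9
lw $t0, 0($t4) → $t0=M[4]=20
or $t0, $t0, 2 → $t0=20|2=22
add $t4, $t4, 4 → $t4=4+4=8
add $t1, $t1, 1 → $t1=4+1=5
cmp $t1, 9  (cmp 5,9)
blt body: taken
lw $t0, 0($t4) → $t0=M[8]=2
sub $t0, $t0, 1 → $t0=2-1=1
srl $t0, $t0, 1 → $t0=1>>1=0
lw $t0, 0($t4) → $t0=M[8]=2
or $t0, $t0, 2 → $t0=2|2=2
add $t4, $t4, 4 → $t4=8+4=12
add $t1, $t1, 1 → $t1=5+1=6
cmp $t1, 9  (cmp 6,9)
blt body: taken
lw $t0, 0($t4) → $t0=M[12]=15
sub $t0, $t0, 1 → $t0=15-1=14
srl $t0, $t0, 1 → $t0=14>>1=7
lw $t0, 0($t4) → $t0=M[12]=15
or $t0, $t0, 2 → $t0=15|2=15
add $t4, $t4, 4 → $t4=12+4=16
add $t1, $t1, 1 → $t1=6+1=7
cmp $t1, 9  (cmp 7,9)
blt body: taken
lw $t0, 0($t4) → $t0=M[16]=13
sub $t0, $t0, 1 → $t0=13-1=12
srl $t0, $t0, 1 → $t0=12>>1=6
lw $t0, 0($t4) → $t0=M[16]=13
or $t0, $t0, 2 → $t0=13|2=15
add $t4, $t4, 4 → $t4=16+4=20
add $t1, $t1, 1 → $t1=7+1=8
cmp $t1, 9  (cmp 8,9)
blt body: taken
lw $t0, 0($t4) → $t0=M[20]=2
sub $t0, $t0, 1 → $t0=2-1=1
srl $t0, $t0, 1 → $t0=1>>1=0
lw $t0, 0($t4) → $t0=M[20]=2
or $t0, $t0, 2 → $t0=2|2=2
add $t4, $t4, 4 → $t4=20+4=24
add $t1, $t1, 1 → $t1=8+1=9
cmp $t1, 9  (cmp 9,9)
blt body: not taken
sw $t0, (20) → M[20]=2
halt.

24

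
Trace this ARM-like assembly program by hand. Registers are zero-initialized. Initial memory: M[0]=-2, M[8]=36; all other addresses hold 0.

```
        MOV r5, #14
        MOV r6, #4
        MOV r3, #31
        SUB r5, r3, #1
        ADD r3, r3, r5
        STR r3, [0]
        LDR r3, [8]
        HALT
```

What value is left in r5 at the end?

30

r5=14
r6=4
r3=31
r5=31-1=30
r3=31+30=61
STR r3, [0] → M[0]=61
r3=M[8]=36
halt.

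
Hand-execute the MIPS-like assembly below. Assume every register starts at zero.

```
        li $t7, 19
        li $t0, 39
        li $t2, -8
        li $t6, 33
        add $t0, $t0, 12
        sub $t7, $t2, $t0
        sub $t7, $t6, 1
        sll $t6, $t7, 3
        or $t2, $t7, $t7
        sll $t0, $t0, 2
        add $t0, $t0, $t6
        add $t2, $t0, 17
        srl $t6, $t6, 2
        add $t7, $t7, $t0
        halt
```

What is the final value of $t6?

64

li $t7, 19 → $t7=19
li $t0, 39 → $t0=39
li $t2, -8 → $t2=-8
li $t6, 33 → $t6=33
add $t0, $t0, 12 → $t0=39+12=51
sub $t7, $t2, $t0 → $t7=(-8)-51=-59
sub $t7, $t6, 1 → $t7=33-1=32
sll $t6, $t7, 3 → $t6=32<<3=256
or $t2, $t7, $t7 → $t2=32|32=32
sll $t0, $t0, 2 → $t0=51<<2=204
add $t0, $t0, $t6 → $t0=204+256=460
add $t2, $t0, 17 → $t2=460+17=477
srl $t6, $t6, 2 → $t6=256>>2=64
add $t7, $t7, $t0 → $t7=32+460=492
halt.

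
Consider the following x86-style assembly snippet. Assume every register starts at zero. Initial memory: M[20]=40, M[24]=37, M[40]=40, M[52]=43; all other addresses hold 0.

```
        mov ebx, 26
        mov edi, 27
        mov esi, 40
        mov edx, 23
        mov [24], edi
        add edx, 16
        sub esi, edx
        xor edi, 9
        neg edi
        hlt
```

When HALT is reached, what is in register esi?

1

mov ebx, 26 → ebx=26
mov edi, 27 → edi=27
mov esi, 40 → esi=40
mov edx, 23 → edx=23
mov [24], edi → M[24]=27
add edx, 16 → edx=23+16=39
sub esi, edx → esi=40-39=1
xor edi, 9 → edi=27^9=18
neg edi → edi=-(18)=-18
halt.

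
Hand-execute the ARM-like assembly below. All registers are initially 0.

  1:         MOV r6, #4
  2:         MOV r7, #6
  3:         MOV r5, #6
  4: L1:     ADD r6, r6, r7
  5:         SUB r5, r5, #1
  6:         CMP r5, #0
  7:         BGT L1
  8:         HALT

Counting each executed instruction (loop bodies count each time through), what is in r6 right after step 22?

r6=4
r7=6
r5=6
r6=4+6=10
r5=6-1=5
CMP r5, #0  (cmp 5,0)
BGT L1: taken
r6=10+6=16
r5=5-1=4
CMP r5, #0  (cmp 4,0)
BGT L1: taken
r6=16+6=22
r5=4-1=3
CMP r5, #0  (cmp 3,0)
BGT L1: taken
r6=22+6=28
r5=3-1=2
CMP r5, #0  (cmp 2,0)
BGT L1: taken
r6=28+6=34
r5=2-1=1
CMP r5, #0  (cmp 1,0)
After step 22: r6 = 34.

34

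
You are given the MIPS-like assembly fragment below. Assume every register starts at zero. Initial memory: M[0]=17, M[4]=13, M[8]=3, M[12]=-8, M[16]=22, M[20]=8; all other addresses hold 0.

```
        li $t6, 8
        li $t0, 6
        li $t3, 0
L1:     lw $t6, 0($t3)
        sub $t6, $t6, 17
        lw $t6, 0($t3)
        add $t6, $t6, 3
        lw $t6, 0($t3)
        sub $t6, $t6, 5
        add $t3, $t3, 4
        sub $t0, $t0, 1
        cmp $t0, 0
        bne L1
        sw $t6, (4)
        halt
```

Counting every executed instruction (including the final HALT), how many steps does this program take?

$t6=8
$t0=6
$t3=0
$t6=M[0]=17
$t6=17-17=0
$t6=M[0]=17
$t6=17+3=20
$t6=M[0]=17
$t6=17-5=12
$t3=0+4=4
$t0=6-1=5
cmp $t0, 0  (cmp 5,0)
bne L1: taken
$t6=M[4]=13
$t6=13-17=-4
$t6=M[4]=13
$t6=13+3=16
$t6=M[4]=13
$t6=13-5=8
$t3=4+4=8
$t0=5-1=4
cmp $t0, 0  (cmp 4,0)
bne L1: taken
$t6=M[8]=3
$t6=3-17=-14
$t6=M[8]=3
$t6=3+3=6
$t6=M[8]=3
$t6=3-5=-2
$t3=8+4=12
$t0=4-1=3
cmp $t0, 0  (cmp 3,0)
bne L1: taken
$t6=M[12]=-8
$t6=(-8)-17=-25
$t6=M[12]=-8
$t6=(-8)+3=-5
$t6=M[12]=-8
$t6=(-8)-5=-13
$t3=12+4=16
$t0=3-1=2
cmp $t0, 0  (cmp 2,0)
bne L1: taken
$t6=M[16]=22
$t6=22-17=5
$t6=M[16]=22
$t6=22+3=25
$t6=M[16]=22
$t6=22-5=17
$t3=16+4=20
$t0=2-1=1
cmp $t0, 0  (cmp 1,0)
bne L1: taken
$t6=M[20]=8
$t6=8-17=-9
$t6=M[20]=8
$t6=8+3=11
$t6=M[20]=8
$t6=8-5=3
$t3=20+4=24
$t0=1-1=0
cmp $t0, 0  (cmp 0,0)
bne L1: not taken
sw $t6, (4) → M[4]=3
halt.
Total executed instructions: 65.

65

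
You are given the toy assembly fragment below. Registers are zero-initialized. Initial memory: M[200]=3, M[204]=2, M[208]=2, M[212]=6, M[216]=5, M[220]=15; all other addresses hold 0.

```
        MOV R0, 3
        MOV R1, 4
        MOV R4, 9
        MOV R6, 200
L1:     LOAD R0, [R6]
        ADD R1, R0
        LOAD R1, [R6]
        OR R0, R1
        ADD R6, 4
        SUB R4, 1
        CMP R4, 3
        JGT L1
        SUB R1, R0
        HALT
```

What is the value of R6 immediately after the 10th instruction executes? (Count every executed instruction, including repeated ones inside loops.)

after MOV R0, 3: R0=3
after MOV R1, 4: R1=4
after MOV R4, 9: R4=9
after MOV R6, 200: R6=200
after LOAD R0, [R6]: R0=M[200]=3
after ADD R1, R0: R1=4+3=7
after LOAD R1, [R6]: R1=M[200]=3
after OR R0, R1: R0=3|3=3
after ADD R6, 4: R6=200+4=204
after SUB R4, 1: R4=9-1=8
After step 10: R6 = 204.

204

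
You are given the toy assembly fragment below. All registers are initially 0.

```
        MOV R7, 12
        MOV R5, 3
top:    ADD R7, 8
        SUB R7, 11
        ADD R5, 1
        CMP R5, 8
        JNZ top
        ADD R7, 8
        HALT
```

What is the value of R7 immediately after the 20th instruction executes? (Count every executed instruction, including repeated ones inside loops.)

after MOV R7, 12: R7=12
after MOV R5, 3: R5=3
after ADD R7, 8: R7=12+8=20
after SUB R7, 11: R7=20-11=9
after ADD R5, 1: R5=3+1=4
CMP R5, 8  (cmp 4,8)
JNZ top: taken
after ADD R7, 8: R7=9+8=17
after SUB R7, 11: R7=17-11=6
after ADD R5, 1: R5=4+1=5
CMP R5, 8  (cmp 5,8)
JNZ top: taken
after ADD R7, 8: R7=6+8=14
after SUB R7, 11: R7=14-11=3
after ADD R5, 1: R5=5+1=6
CMP R5, 8  (cmp 6,8)
JNZ top: taken
after ADD R7, 8: R7=3+8=11
after SUB R7, 11: R7=11-11=0
after ADD R5, 1: R5=6+1=7
After step 20: R7 = 0.

0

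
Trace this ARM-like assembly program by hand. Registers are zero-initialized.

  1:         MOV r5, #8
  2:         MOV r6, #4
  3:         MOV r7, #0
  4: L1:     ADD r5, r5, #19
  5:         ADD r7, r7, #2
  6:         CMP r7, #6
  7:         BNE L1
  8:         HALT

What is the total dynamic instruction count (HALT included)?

16

after MOV r5, #8: r5=8
after MOV r6, #4: r6=4
after MOV r7, #0: r7=0
after ADD r5, r5, #19: r5=8+19=27
after ADD r7, r7, #2: r7=0+2=2
CMP r7, #6  (cmp 2,6)
BNE L1: taken
after ADD r5, r5, #19: r5=27+19=46
after ADD r7, r7, #2: r7=2+2=4
CMP r7, #6  (cmp 4,6)
BNE L1: taken
after ADD r5, r5, #19: r5=46+19=65
after ADD r7, r7, #2: r7=4+2=6
CMP r7, #6  (cmp 6,6)
BNE L1: not taken
halt.
Total executed instructions: 16.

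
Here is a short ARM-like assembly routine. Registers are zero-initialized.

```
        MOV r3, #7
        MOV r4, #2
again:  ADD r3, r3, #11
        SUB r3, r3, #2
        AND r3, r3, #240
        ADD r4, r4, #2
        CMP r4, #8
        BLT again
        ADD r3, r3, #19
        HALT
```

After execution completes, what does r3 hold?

35

after MOV r3, #7: r3=7
after MOV r4, #2: r4=2
after ADD r3, r3, #11: r3=7+11=18
after SUB r3, r3, #2: r3=18-2=16
after AND r3, r3, #240: r3=16&240=16
after ADD r4, r4, #2: r4=2+2=4
CMP r4, #8  (cmp 4,8)
BLT again: taken
after ADD r3, r3, #11: r3=16+11=27
after SUB r3, r3, #2: r3=27-2=25
after AND r3, r3, #240: r3=25&240=16
after ADD r4, r4, #2: r4=4+2=6
CMP r4, #8  (cmp 6,8)
BLT again: taken
after ADD r3, r3, #11: r3=16+11=27
after SUB r3, r3, #2: r3=27-2=25
after AND r3, r3, #240: r3=25&240=16
after ADD r4, r4, #2: r4=6+2=8
CMP r4, #8  (cmp 8,8)
BLT again: not taken
after ADD r3, r3, #19: r3=16+19=35
halt.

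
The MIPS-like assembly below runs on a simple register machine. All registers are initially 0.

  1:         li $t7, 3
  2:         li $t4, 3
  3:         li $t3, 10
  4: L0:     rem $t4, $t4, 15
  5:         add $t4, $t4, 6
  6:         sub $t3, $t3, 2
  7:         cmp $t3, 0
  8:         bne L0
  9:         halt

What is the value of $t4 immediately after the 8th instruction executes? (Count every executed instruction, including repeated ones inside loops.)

9

after li $t7, 3: $t7=3
after li $t4, 3: $t4=3
after li $t3, 10: $t3=10
after rem $t4, $t4, 15: $t4=3%15=3
after add $t4, $t4, 6: $t4=3+6=9
after sub $t3, $t3, 2: $t3=10-2=8
cmp $t3, 0  (cmp 8,0)
bne L0: taken
After step 8: $t4 = 9.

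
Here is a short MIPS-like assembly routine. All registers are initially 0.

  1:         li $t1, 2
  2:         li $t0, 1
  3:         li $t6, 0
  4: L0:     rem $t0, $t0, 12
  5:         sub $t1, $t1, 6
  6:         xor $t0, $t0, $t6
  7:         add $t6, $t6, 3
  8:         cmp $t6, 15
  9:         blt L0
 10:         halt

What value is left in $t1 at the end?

-28

after li $t1, 2: $t1=2
after li $t0, 1: $t0=1
after li $t6, 0: $t6=0
after rem $t0, $t0, 12: $t0=1%12=1
after sub $t1, $t1, 6: $t1=2-6=-4
after xor $t0, $t0, $t6: $t0=1^0=1
after add $t6, $t6, 3: $t6=0+3=3
cmp $t6, 15  (cmp 3,15)
blt L0: taken
after rem $t0, $t0, 12: $t0=1%12=1
after sub $t1, $t1, 6: $t1=(-4)-6=-10
after xor $t0, $t0, $t6: $t0=1^3=2
after add $t6, $t6, 3: $t6=3+3=6
cmp $t6, 15  (cmp 6,15)
blt L0: taken
after rem $t0, $t0, 12: $t0=2%12=2
after sub $t1, $t1, 6: $t1=(-10)-6=-16
after xor $t0, $t0, $t6: $t0=2^6=4
after add $t6, $t6, 3: $t6=6+3=9
cmp $t6, 15  (cmp 9,15)
blt L0: taken
after rem $t0, $t0, 12: $t0=4%12=4
after sub $t1, $t1, 6: $t1=(-16)-6=-22
after xor $t0, $t0, $t6: $t0=4^9=13
after add $t6, $t6, 3: $t6=9+3=12
cmp $t6, 15  (cmp 12,15)
blt L0: taken
after rem $t0, $t0, 12: $t0=13%12=1
after sub $t1, $t1, 6: $t1=(-22)-6=-28
after xor $t0, $t0, $t6: $t0=1^12=13
after add $t6, $t6, 3: $t6=12+3=15
cmp $t6, 15  (cmp 15,15)
blt L0: not taken
halt.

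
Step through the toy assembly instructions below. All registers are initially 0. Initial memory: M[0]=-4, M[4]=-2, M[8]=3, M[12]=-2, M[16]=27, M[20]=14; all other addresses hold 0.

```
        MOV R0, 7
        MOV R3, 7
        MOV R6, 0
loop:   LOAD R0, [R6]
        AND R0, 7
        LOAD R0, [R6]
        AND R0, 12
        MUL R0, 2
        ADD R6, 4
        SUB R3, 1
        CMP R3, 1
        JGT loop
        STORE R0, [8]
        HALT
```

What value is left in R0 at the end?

24

R0=7
R3=7
R6=0
R0=M[0]=-4
R0=(-4)&7=4
R0=M[0]=-4
R0=(-4)&12=12
R0=12*2=24
R6=0+4=4
R3=7-1=6
CMP R3, 1  (cmp 6,1)
JGT loop: taken
R0=M[4]=-2
R0=(-2)&7=6
R0=M[4]=-2
R0=(-2)&12=12
R0=12*2=24
R6=4+4=8
R3=6-1=5
CMP R3, 1  (cmp 5,1)
JGT loop: taken
R0=M[8]=3
R0=3&7=3
R0=M[8]=3
R0=3&12=0
R0=0*2=0
R6=8+4=12
R3=5-1=4
CMP R3, 1  (cmp 4,1)
JGT loop: taken
R0=M[12]=-2
R0=(-2)&7=6
R0=M[12]=-2
R0=(-2)&12=12
R0=12*2=24
R6=12+4=16
R3=4-1=3
CMP R3, 1  (cmp 3,1)
JGT loop: taken
R0=M[16]=27
R0=27&7=3
R0=M[16]=27
R0=27&12=8
R0=8*2=16
R6=16+4=20
R3=3-1=2
CMP R3, 1  (cmp 2,1)
JGT loop: taken
R0=M[20]=14
R0=14&7=6
R0=M[20]=14
R0=14&12=12
R0=12*2=24
R6=20+4=24
R3=2-1=1
CMP R3, 1  (cmp 1,1)
JGT loop: not taken
STORE R0, [8] → M[8]=24
halt.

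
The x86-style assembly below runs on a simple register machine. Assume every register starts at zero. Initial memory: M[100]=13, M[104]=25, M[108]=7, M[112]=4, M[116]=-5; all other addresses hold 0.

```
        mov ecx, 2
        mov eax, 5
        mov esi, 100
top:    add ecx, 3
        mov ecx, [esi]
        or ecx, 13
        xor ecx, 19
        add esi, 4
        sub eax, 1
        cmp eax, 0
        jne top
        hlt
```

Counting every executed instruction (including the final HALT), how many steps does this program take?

44

ecx=2
eax=5
esi=100
ecx=2+3=5
ecx=M[100]=13
ecx=13|13=13
ecx=13^19=30
esi=100+4=104
eax=5-1=4
cmp eax, 0  (cmp 4,0)
jne top: taken
ecx=30+3=33
ecx=M[104]=25
ecx=25|13=29
ecx=29^19=14
esi=104+4=108
eax=4-1=3
cmp eax, 0  (cmp 3,0)
jne top: taken
ecx=14+3=17
ecx=M[108]=7
ecx=7|13=15
ecx=15^19=28
esi=108+4=112
eax=3-1=2
cmp eax, 0  (cmp 2,0)
jne top: taken
ecx=28+3=31
ecx=M[112]=4
ecx=4|13=13
ecx=13^19=30
esi=112+4=116
eax=2-1=1
cmp eax, 0  (cmp 1,0)
jne top: taken
ecx=30+3=33
ecx=M[116]=-5
ecx=(-5)|13=-1
ecx=(-1)^19=-20
esi=116+4=120
eax=1-1=0
cmp eax, 0  (cmp 0,0)
jne top: not taken
halt.
Total executed instructions: 44.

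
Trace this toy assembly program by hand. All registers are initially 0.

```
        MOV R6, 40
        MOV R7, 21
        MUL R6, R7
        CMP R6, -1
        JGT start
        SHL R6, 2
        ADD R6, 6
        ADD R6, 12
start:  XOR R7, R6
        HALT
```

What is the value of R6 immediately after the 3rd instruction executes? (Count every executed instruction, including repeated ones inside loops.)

after MOV R6, 40: R6=40
after MOV R7, 21: R7=21
after MUL R6, R7: R6=40*21=840
After step 3: R6 = 840.

840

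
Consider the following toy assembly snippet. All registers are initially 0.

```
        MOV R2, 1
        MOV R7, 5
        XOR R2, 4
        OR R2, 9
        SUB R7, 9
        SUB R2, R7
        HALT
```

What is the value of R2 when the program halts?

MOV R2, 1 → R2=1
MOV R7, 5 → R7=5
XOR R2, 4 → R2=1^4=5
OR R2, 9 → R2=5|9=13
SUB R7, 9 → R7=5-9=-4
SUB R2, R7 → R2=13-(-4)=17
halt.

17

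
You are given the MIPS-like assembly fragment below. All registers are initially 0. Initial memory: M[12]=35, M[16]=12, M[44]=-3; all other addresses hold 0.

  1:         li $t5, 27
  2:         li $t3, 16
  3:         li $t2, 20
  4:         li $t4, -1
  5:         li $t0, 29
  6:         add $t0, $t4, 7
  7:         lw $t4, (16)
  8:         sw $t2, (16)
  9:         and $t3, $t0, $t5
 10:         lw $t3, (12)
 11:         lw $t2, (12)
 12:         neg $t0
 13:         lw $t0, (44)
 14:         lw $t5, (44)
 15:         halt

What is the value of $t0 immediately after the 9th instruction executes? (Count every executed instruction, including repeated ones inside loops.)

after li $t5, 27: $t5=27
after li $t3, 16: $t3=16
after li $t2, 20: $t2=20
after li $t4, -1: $t4=-1
after li $t0, 29: $t0=29
after add $t0, $t4, 7: $t0=(-1)+7=6
after lw $t4, (16): $t4=M[16]=12
sw $t2, (16) → M[16]=20
after and $t3, $t0, $t5: $t3=6&27=2
After step 9: $t0 = 6.

6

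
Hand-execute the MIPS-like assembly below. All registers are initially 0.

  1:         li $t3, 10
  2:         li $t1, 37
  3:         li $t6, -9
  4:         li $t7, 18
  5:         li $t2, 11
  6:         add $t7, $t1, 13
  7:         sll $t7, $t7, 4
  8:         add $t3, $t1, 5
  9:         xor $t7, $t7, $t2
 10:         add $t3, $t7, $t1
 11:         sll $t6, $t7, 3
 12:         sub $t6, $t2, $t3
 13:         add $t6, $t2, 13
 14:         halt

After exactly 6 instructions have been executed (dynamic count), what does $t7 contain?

$t3=10
$t1=37
$t6=-9
$t7=18
$t2=11
$t7=37+13=50
After step 6: $t7 = 50.

50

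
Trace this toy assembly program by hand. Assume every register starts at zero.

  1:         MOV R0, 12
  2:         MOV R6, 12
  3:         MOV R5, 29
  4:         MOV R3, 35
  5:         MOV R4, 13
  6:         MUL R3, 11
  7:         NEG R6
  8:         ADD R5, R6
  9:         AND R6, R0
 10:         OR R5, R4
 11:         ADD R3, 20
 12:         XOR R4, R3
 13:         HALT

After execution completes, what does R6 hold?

4

MOV R0, 12 → R0=12
MOV R6, 12 → R6=12
MOV R5, 29 → R5=29
MOV R3, 35 → R3=35
MOV R4, 13 → R4=13
MUL R3, 11 → R3=35*11=385
NEG R6 → R6=-(12)=-12
ADD R5, R6 → R5=29+(-12)=17
AND R6, R0 → R6=(-12)&12=4
OR R5, R4 → R5=17|13=29
ADD R3, 20 → R3=385+20=405
XOR R4, R3 → R4=13^405=408
halt.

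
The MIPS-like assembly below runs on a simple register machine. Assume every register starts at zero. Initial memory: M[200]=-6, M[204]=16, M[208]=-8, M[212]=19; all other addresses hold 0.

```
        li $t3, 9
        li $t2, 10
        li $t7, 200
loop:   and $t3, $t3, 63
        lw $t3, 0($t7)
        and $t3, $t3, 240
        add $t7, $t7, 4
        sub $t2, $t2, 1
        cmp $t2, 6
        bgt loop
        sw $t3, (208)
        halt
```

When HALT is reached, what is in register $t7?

216

$t3=9
$t2=10
$t7=200
$t3=9&63=9
$t3=M[200]=-6
$t3=(-6)&240=240
$t7=200+4=204
$t2=10-1=9
cmp $t2, 6  (cmp 9,6)
bgt loop: taken
$t3=240&63=48
$t3=M[204]=16
$t3=16&240=16
$t7=204+4=208
$t2=9-1=8
cmp $t2, 6  (cmp 8,6)
bgt loop: taken
$t3=16&63=16
$t3=M[208]=-8
$t3=(-8)&240=240
$t7=208+4=212
$t2=8-1=7
cmp $t2, 6  (cmp 7,6)
bgt loop: taken
$t3=240&63=48
$t3=M[212]=19
$t3=19&240=16
$t7=212+4=216
$t2=7-1=6
cmp $t2, 6  (cmp 6,6)
bgt loop: not taken
sw $t3, (208) → M[208]=16
halt.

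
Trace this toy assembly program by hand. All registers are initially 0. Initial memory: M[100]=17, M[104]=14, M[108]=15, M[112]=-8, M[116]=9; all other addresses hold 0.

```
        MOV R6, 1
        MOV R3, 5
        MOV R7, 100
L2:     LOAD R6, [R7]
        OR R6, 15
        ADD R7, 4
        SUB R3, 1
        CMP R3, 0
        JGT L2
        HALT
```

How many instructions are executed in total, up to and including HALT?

MOV R6, 1 → R6=1
MOV R3, 5 → R3=5
MOV R7, 100 → R7=100
LOAD R6, [R7] → R6=M[100]=17
OR R6, 15 → R6=17|15=31
ADD R7, 4 → R7=100+4=104
SUB R3, 1 → R3=5-1=4
CMP R3, 0  (cmp 4,0)
JGT L2: taken
LOAD R6, [R7] → R6=M[104]=14
OR R6, 15 → R6=14|15=15
ADD R7, 4 → R7=104+4=108
SUB R3, 1 → R3=4-1=3
CMP R3, 0  (cmp 3,0)
JGT L2: taken
LOAD R6, [R7] → R6=M[108]=15
OR R6, 15 → R6=15|15=15
ADD R7, 4 → R7=108+4=112
SUB R3, 1 → R3=3-1=2
CMP R3, 0  (cmp 2,0)
JGT L2: taken
LOAD R6, [R7] → R6=M[112]=-8
OR R6, 15 → R6=(-8)|15=-1
ADD R7, 4 → R7=112+4=116
SUB R3, 1 → R3=2-1=1
CMP R3, 0  (cmp 1,0)
JGT L2: taken
LOAD R6, [R7] → R6=M[116]=9
OR R6, 15 → R6=9|15=15
ADD R7, 4 → R7=116+4=120
SUB R3, 1 → R3=1-1=0
CMP R3, 0  (cmp 0,0)
JGT L2: not taken
halt.
Total executed instructions: 34.

34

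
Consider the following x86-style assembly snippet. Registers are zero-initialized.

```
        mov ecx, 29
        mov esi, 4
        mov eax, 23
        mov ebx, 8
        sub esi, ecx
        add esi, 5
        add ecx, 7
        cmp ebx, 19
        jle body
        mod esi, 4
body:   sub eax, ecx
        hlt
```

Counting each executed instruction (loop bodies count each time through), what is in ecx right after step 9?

mov ecx, 29 → ecx=29
mov esi, 4 → esi=4
mov eax, 23 → eax=23
mov ebx, 8 → ebx=8
sub esi, ecx → esi=4-29=-25
add esi, 5 → esi=(-25)+5=-20
add ecx, 7 → ecx=29+7=36
cmp ebx, 19  (cmp 8,19)
jle body: taken
After step 9: ecx = 36.

36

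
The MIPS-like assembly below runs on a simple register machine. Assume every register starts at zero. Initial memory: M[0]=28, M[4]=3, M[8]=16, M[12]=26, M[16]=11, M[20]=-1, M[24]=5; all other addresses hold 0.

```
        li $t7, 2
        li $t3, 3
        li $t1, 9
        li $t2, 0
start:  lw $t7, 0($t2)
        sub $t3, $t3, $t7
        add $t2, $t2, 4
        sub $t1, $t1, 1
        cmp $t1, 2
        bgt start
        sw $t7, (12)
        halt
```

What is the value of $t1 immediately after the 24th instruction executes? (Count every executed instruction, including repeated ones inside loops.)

after li $t7, 2: $t7=2
after li $t3, 3: $t3=3
after li $t1, 9: $t1=9
after li $t2, 0: $t2=0
after lw $t7, 0($t2): $t7=M[0]=28
after sub $t3, $t3, $t7: $t3=3-28=-25
after add $t2, $t2, 4: $t2=0+4=4
after sub $t1, $t1, 1: $t1=9-1=8
cmp $t1, 2  (cmp 8,2)
bgt start: taken
after lw $t7, 0($t2): $t7=M[4]=3
after sub $t3, $t3, $t7: $t3=(-25)-3=-28
after add $t2, $t2, 4: $t2=4+4=8
after sub $t1, $t1, 1: $t1=8-1=7
cmp $t1, 2  (cmp 7,2)
bgt start: taken
after lw $t7, 0($t2): $t7=M[8]=16
after sub $t3, $t3, $t7: $t3=(-28)-16=-44
after add $t2, $t2, 4: $t2=8+4=12
after sub $t1, $t1, 1: $t1=7-1=6
cmp $t1, 2  (cmp 6,2)
bgt start: taken
after lw $t7, 0($t2): $t7=M[12]=26
after sub $t3, $t3, $t7: $t3=(-44)-26=-70
After step 24: $t1 = 6.

6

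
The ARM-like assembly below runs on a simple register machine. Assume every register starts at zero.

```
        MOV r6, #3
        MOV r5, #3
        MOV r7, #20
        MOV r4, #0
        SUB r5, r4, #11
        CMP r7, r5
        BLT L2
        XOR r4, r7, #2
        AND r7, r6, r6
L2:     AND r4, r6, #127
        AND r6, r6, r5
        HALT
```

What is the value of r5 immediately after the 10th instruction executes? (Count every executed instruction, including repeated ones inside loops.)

after MOV r6, #3: r6=3
after MOV r5, #3: r5=3
after MOV r7, #20: r7=20
after MOV r4, #0: r4=0
after SUB r5, r4, #11: r5=0-11=-11
CMP r7, r5  (cmp 20,-11)
BLT L2: not taken
after XOR r4, r7, #2: r4=20^2=22
after AND r7, r6, r6: r7=3&3=3
after AND r4, r6, #127: r4=3&127=3
After step 10: r5 = -11.

-11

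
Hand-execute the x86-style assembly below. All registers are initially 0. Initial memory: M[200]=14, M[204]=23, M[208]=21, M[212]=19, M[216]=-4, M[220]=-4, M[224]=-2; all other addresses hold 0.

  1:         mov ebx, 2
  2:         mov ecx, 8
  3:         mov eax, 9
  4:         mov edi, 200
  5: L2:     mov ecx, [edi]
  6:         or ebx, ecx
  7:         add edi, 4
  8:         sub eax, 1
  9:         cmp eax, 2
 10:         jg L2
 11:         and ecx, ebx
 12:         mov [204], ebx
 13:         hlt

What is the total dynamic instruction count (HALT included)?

mov ebx, 2 → ebx=2
mov ecx, 8 → ecx=8
mov eax, 9 → eax=9
mov edi, 200 → edi=200
mov ecx, [edi] → ecx=M[200]=14
or ebx, ecx → ebx=2|14=14
add edi, 4 → edi=200+4=204
sub eax, 1 → eax=9-1=8
cmp eax, 2  (cmp 8,2)
jg L2: taken
mov ecx, [edi] → ecx=M[204]=23
or ebx, ecx → ebx=14|23=31
add edi, 4 → edi=204+4=208
sub eax, 1 → eax=8-1=7
cmp eax, 2  (cmp 7,2)
jg L2: taken
mov ecx, [edi] → ecx=M[208]=21
or ebx, ecx → ebx=31|21=31
add edi, 4 → edi=208+4=212
sub eax, 1 → eax=7-1=6
cmp eax, 2  (cmp 6,2)
jg L2: taken
mov ecx, [edi] → ecx=M[212]=19
or ebx, ecx → ebx=31|19=31
add edi, 4 → edi=212+4=216
sub eax, 1 → eax=6-1=5
cmp eax, 2  (cmp 5,2)
jg L2: taken
mov ecx, [edi] → ecx=M[216]=-4
or ebx, ecx → ebx=31|(-4)=-1
add edi, 4 → edi=216+4=220
sub eax, 1 → eax=5-1=4
cmp eax, 2  (cmp 4,2)
jg L2: taken
mov ecx, [edi] → ecx=M[220]=-4
or ebx, ecx → ebx=(-1)|(-4)=-1
add edi, 4 → edi=220+4=224
sub eax, 1 → eax=4-1=3
cmp eax, 2  (cmp 3,2)
jg L2: taken
mov ecx, [edi] → ecx=M[224]=-2
or ebx, ecx → ebx=(-1)|(-2)=-1
add edi, 4 → edi=224+4=228
sub eax, 1 → eax=3-1=2
cmp eax, 2  (cmp 2,2)
jg L2: not taken
and ecx, ebx → ecx=(-2)&(-1)=-2
mov [204], ebx → M[204]=-1
halt.
Total executed instructions: 49.

49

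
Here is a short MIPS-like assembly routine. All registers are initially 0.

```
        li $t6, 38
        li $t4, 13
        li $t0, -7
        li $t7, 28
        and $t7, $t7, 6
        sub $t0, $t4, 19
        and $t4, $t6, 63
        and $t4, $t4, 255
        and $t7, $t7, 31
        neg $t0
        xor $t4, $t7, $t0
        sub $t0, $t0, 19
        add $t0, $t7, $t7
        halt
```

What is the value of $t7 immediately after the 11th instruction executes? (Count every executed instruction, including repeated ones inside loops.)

4

after li $t6, 38: $t6=38
after li $t4, 13: $t4=13
after li $t0, -7: $t0=-7
after li $t7, 28: $t7=28
after and $t7, $t7, 6: $t7=28&6=4
after sub $t0, $t4, 19: $t0=13-19=-6
after and $t4, $t6, 63: $t4=38&63=38
after and $t4, $t4, 255: $t4=38&255=38
after and $t7, $t7, 31: $t7=4&31=4
after neg $t0: $t0=-(-6)=6
after xor $t4, $t7, $t0: $t4=4^6=2
After step 11: $t7 = 4.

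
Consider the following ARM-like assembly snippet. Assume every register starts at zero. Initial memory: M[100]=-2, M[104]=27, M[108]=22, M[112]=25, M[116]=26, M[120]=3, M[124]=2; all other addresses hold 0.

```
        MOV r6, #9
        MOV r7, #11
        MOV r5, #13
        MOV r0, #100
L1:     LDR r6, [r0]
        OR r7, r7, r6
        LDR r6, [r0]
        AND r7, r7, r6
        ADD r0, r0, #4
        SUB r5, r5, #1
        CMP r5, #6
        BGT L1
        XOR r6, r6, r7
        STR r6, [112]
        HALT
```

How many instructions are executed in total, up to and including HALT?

r6=9
r7=11
r5=13
r0=100
r6=M[100]=-2
r7=11|(-2)=-1
r6=M[100]=-2
r7=(-1)&(-2)=-2
r0=100+4=104
r5=13-1=12
CMP r5, #6  (cmp 12,6)
BGT L1: taken
r6=M[104]=27
r7=(-2)|27=-1
r6=M[104]=27
r7=(-1)&27=27
r0=104+4=108
r5=12-1=11
CMP r5, #6  (cmp 11,6)
BGT L1: taken
r6=M[108]=22
r7=27|22=31
r6=M[108]=22
r7=31&22=22
r0=108+4=112
r5=11-1=10
CMP r5, #6  (cmp 10,6)
BGT L1: taken
r6=M[112]=25
r7=22|25=31
r6=M[112]=25
r7=31&25=25
r0=112+4=116
r5=10-1=9
CMP r5, #6  (cmp 9,6)
BGT L1: taken
r6=M[116]=26
r7=25|26=27
r6=M[116]=26
r7=27&26=26
r0=116+4=120
r5=9-1=8
CMP r5, #6  (cmp 8,6)
BGT L1: taken
r6=M[120]=3
r7=26|3=27
r6=M[120]=3
r7=27&3=3
r0=120+4=124
r5=8-1=7
CMP r5, #6  (cmp 7,6)
BGT L1: taken
r6=M[124]=2
r7=3|2=3
r6=M[124]=2
r7=3&2=2
r0=124+4=128
r5=7-1=6
CMP r5, #6  (cmp 6,6)
BGT L1: not taken
r6=2^2=0
STR r6, [112] → M[112]=0
halt.
Total executed instructions: 63.

63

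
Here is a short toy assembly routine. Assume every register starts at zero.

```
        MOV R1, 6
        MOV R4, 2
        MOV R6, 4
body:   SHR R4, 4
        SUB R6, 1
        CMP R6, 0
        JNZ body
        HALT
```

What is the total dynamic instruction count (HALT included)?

MOV R1, 6 → R1=6
MOV R4, 2 → R4=2
MOV R6, 4 → R6=4
SHR R4, 4 → R4=2>>4=0
SUB R6, 1 → R6=4-1=3
CMP R6, 0  (cmp 3,0)
JNZ body: taken
SHR R4, 4 → R4=0>>4=0
SUB R6, 1 → R6=3-1=2
CMP R6, 0  (cmp 2,0)
JNZ body: taken
SHR R4, 4 → R4=0>>4=0
SUB R6, 1 → R6=2-1=1
CMP R6, 0  (cmp 1,0)
JNZ body: taken
SHR R4, 4 → R4=0>>4=0
SUB R6, 1 → R6=1-1=0
CMP R6, 0  (cmp 0,0)
JNZ body: not taken
halt.
Total executed instructions: 20.

20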